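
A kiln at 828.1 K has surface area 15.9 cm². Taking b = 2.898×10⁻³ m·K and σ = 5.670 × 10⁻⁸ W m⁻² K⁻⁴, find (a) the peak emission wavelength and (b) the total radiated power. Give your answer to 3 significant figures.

(a) λ_max = b/T = 2.898×10⁻³/828.1 = 3.500×10⁻⁶ m = 3.50 μm.
Area A = 15.9 cm² = 1.59×10⁻³ m².
(b) P = σAT⁴ = 5.670×10⁻⁸×1.59×10⁻³×(828.1)⁴ = 42.4 W.

λ_max ≈ 3.50 μm; P ≈ 42.4 W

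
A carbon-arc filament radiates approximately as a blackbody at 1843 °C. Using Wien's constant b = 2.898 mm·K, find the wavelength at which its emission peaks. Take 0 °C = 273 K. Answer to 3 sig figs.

T = 1843 °C + 273 = 2116 K.
Wien's displacement law: λ_max = b/T = (2.898×10⁻³ m·K)/(2116 K) = 1.370×10⁻⁶ m.
That is 1.37×10³ nm, in the infrared range.

λ_max ≈ 1.37×10³ nm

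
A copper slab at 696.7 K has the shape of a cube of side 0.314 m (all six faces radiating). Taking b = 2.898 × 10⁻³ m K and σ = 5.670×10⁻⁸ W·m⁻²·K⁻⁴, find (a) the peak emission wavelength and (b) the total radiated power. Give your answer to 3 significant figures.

(a) λ_max = b/T = 2.898×10⁻³/696.7 = 4.160×10⁻⁶ m = 4.16 μm.
Area A = 6s² = 6×(0.314 m)² = 0.591576 m².
(b) P = σAT⁴ = 5.670×10⁻⁸×0.591576×(696.7)⁴ = 7.90×10³ W.

λ_max ≈ 4.16 μm; P ≈ 7.90×10³ W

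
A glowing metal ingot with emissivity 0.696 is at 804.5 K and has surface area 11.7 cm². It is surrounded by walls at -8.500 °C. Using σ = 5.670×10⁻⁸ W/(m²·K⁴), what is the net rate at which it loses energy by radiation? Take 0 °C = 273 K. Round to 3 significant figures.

Surroundings: T = -8.500 °C + 273 = 264.500 K.
Area A = 11.7 cm² = 1.17×10⁻³ m².
Net radiated power P_net = εσA(T⁴ − T₀⁴) = 0.696×5.670×10⁻⁸×1.17×10⁻³×(804.5⁴ − 264.500⁴).
T⁴ − T₀⁴ = 4.18894×10¹¹ − 4.89444×10⁹ = 4.14000×10¹¹ K⁴, so P_net = 19.1 W.

Net loss ≈ 19.1 W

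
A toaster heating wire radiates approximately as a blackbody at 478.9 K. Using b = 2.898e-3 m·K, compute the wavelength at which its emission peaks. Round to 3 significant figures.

λ_max ≈ 6.05 μm

Wien's displacement law: λ_max = b/T = (2.898×10⁻³ m·K)/(478.9 K) = 6.051×10⁻⁶ m.
That is 6.05 μm, in the infrared range.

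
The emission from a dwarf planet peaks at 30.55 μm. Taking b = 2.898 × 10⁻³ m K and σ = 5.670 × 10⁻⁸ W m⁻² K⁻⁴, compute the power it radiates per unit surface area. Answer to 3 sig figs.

Wien's law: T = b/λ_max = 2.898×10⁻³/3.055×10⁻⁵ = 94.8609 K.
Then I = σT⁴ = 5.670×10⁻⁸×(94.8609)⁴ = 4.59 W/m².

I ≈ 4.59 W/m²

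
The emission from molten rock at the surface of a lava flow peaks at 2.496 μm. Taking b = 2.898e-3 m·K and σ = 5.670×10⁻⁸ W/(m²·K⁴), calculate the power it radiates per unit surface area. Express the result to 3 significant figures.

Wien's law: T = b/λ_max = 2.898×10⁻³/2.496×10⁻⁶ = 1161.06 K.
Then I = σT⁴ = 5.670×10⁻⁸×(1161.06)⁴ = 1.03×10⁵ W/m².

I ≈ 1.03×10⁵ W/m²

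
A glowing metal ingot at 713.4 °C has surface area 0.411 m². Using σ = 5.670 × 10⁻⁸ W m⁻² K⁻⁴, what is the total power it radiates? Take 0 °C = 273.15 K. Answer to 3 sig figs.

T = 713.4 °C + 273.15 = 986.55 K.
Area A = 0.411 m².
P = σAT⁴ = 5.670×10⁻⁸ × 0.411 × (986.55)⁴ = 2.21×10⁴ W.

P ≈ 2.21×10⁴ W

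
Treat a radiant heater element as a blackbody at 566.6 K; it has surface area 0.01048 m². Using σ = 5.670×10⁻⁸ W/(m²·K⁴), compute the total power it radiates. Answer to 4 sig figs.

P ≈ 61.24 W

Area A = 0.01048 m².
P = σAT⁴ = 5.670×10⁻⁸ × 0.01048 × (566.6)⁴ = 61.24 W.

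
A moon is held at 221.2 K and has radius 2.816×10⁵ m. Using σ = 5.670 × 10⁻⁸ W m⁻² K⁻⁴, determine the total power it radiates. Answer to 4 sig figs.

P ≈ 1.353×10¹⁴ W

Surface area A = 4πR² = 4π(2.816×10⁵ m)² = 9.96495×10¹¹ m².
P = σAT⁴ = 5.670×10⁻⁸ × 9.96495×10¹¹ × (221.2)⁴ = 1.353×10¹⁴ W.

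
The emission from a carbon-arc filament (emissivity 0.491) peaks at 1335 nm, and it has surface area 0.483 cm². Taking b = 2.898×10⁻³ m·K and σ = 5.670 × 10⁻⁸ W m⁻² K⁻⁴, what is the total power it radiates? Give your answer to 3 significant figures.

Wien's law: T = b/λ_max = 2.898×10⁻³/1.335×10⁻⁶ = 2170.79 K.
Area A = 0.483 cm² = 4.83×10⁻⁵ m².
Then P = εσAT⁴ = 0.491×5.670×10⁻⁸×4.83×10⁻⁵×(2170.79)⁴ = 29.9 W.

P ≈ 29.9 W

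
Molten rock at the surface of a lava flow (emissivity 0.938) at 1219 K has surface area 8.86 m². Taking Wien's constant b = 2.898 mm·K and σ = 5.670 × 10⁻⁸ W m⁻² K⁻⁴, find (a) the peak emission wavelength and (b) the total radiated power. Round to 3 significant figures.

(a) λ_max = b/T = 2.898×10⁻³/1219 = 2.377×10⁻⁶ m = 2.38 μm.
Area A = 8.86 m².
(b) P = εσAT⁴ = 0.938×5.670×10⁻⁸×8.86×(1219)⁴ = 1.04×10⁶ W.

λ_max ≈ 2.38 μm; P ≈ 1.04×10⁶ W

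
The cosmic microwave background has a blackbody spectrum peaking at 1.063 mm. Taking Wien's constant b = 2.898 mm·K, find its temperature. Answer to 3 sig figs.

T ≈ 2.73 K

Wien's law gives T = b/λ_max = (2.898×10⁻³ m·K)/(1.063×10⁻³ m) = 2.73 K.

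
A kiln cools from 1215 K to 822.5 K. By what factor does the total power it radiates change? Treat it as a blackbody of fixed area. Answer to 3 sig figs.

P₂/P₁ ≈ 0.210

P ∝ T⁴, so P₂/P₁ = (T₂/T₁)⁴ = (822.5/1215)⁴ = (0.676955)⁴ = 0.210.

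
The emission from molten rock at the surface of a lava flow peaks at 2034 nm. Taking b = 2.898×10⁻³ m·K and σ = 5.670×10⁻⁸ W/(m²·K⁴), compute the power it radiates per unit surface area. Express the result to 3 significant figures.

I ≈ 2.34×10⁵ W/m²

Wien's law: T = b/λ_max = 2.898×10⁻³/2.034×10⁻⁶ = 1424.78 K.
Then I = σT⁴ = 5.670×10⁻⁸×(1424.78)⁴ = 2.34×10⁵ W/m².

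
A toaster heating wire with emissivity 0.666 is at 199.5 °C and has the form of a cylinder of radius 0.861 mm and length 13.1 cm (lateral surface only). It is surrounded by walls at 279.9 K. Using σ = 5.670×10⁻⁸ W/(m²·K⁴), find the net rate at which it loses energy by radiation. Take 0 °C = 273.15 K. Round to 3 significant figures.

T = 199.5 °C + 273.15 = 472.65 K.
Lateral area A = 2πrL = 2π×8.61×10⁻⁴×0.131 = 7.08687×10⁻⁴ m².
Net radiated power P_net = εσA(T⁴ − T₀⁴) = 0.666×5.670×10⁻⁸×7.08687×10⁻⁴×(472.65⁴ − 279.9⁴).
T⁴ − T₀⁴ = 4.99067×10¹⁰ − 6.13778×10⁹ = 4.37689×10¹⁰ K⁴, so P_net = 1.17 W.

Net loss ≈ 1.17 W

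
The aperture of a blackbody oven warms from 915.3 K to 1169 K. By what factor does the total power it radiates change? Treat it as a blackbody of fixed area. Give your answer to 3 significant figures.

P₂/P₁ ≈ 2.66

P ∝ T⁴, so P₂/P₁ = (T₂/T₁)⁴ = (1169/915.3)⁴ = (1.27718)⁴ = 2.66.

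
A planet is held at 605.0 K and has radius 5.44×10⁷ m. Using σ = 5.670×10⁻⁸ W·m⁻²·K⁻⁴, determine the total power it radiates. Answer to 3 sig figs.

Surface area A = 4πR² = 4π(5.44×10⁷ m)² = 3.71884×10¹⁶ m².
P = σAT⁴ = 5.670×10⁻⁸ × 3.71884×10¹⁶ × (605.0)⁴ = 2.82×10²⁰ W.

P ≈ 2.82×10²⁰ W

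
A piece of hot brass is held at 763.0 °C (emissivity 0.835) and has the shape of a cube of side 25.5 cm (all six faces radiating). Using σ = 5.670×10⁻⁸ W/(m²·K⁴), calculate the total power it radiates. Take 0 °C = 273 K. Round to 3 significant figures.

T = 763.0 °C + 273 = 1036.0 K.
Area A = 6s² = 6×(0.255 m)² = 0.39015 m².
P = εσAT⁴ = 0.835 × 5.670×10⁻⁸ × 0.39015 × (1036.0)⁴ = 2.13×10⁴ W.

P ≈ 2.13×10⁴ W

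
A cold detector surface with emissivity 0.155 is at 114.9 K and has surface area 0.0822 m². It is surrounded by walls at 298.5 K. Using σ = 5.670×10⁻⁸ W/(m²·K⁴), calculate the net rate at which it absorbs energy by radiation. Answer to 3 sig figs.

Net gain ≈ 5.61 W

Area A = 0.0822 m².
Net radiated power P_net = εσA(T⁴ − T₀⁴) = 0.155×5.670×10⁻⁸×0.0822×(114.9⁴ − 298.5⁴).
T⁴ − T₀⁴ = 1.74293×10⁸ − 7.93921×10⁹ = -7.76492×10⁹ K⁴, so P_net = -5.61 W — negative, meaning a net gain of 5.61 W.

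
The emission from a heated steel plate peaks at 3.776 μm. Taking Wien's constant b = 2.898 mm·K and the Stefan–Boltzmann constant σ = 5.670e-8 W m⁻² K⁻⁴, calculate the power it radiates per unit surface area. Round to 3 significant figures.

I ≈ 1.97×10⁴ W/m²

Wien's law: T = b/λ_max = 2.898×10⁻³/3.776×10⁻⁶ = 767.479 K.
Then I = σT⁴ = 5.670×10⁻⁸×(767.479)⁴ = 1.97×10⁴ W/m².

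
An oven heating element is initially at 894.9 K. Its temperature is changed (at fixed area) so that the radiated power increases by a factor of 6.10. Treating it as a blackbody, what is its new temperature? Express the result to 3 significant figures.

T₂ ≈ 1.41×10³ K

P ∝ T⁴, so T₂/T₁ = (P₂/P₁)^(1/4) = (6.10)^(1/4) = 1.57157.
T₂ = 894.9 × 1.57157 = 1.41×10³ K.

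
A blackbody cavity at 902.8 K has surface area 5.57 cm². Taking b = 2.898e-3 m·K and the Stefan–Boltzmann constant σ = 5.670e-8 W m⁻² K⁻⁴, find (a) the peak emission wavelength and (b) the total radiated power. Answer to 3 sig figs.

λ_max ≈ 3.21 μm; P ≈ 21.0 W

(a) λ_max = b/T = 2.898×10⁻³/902.8 = 3.210×10⁻⁶ m = 3.21 μm.
Area A = 5.57 cm² = 5.57×10⁻⁴ m².
(b) P = σAT⁴ = 5.670×10⁻⁸×5.57×10⁻⁴×(902.8)⁴ = 21.0 W.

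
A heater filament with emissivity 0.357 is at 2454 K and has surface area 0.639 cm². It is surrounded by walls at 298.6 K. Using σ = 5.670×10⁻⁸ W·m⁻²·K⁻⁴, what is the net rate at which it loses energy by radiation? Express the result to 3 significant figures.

Area A = 0.639 cm² = 6.39×10⁻⁵ m².
Net radiated power P_net = εσA(T⁴ − T₀⁴) = 0.357×5.670×10⁻⁸×6.39×10⁻⁵×(2454⁴ − 298.6⁴).
T⁴ − T₀⁴ = 3.62659×10¹³ − 7.94986×10⁹ = 3.62580×10¹³ K⁴, so P_net = 46.9 W.

Net loss ≈ 46.9 W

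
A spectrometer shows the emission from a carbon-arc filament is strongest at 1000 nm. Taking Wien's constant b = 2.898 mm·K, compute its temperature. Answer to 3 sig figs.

Wien's law gives T = b/λ_max = (2.898×10⁻³ m·K)/(1.000×10⁻⁶ m) = 2.90×10³ K.

T ≈ 2.90×10³ K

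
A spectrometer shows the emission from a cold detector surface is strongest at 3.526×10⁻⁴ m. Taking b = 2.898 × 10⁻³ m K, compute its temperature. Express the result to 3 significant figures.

Wien's law gives T = b/λ_max = (2.898×10⁻³ m·K)/(3.526×10⁻⁴ m) = 8.22 K.

T ≈ 8.22 K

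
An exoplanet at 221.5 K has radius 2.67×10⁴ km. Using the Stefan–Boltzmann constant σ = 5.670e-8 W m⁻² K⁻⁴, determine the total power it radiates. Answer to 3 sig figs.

P ≈ 1.22×10¹⁸ W

Surface area A = 4πR² = 4π(2.67×10⁷ m)² = 8.95844×10¹⁵ m².
P = σAT⁴ = 5.670×10⁻⁸ × 8.95844×10¹⁵ × (221.5)⁴ = 1.22×10¹⁸ W.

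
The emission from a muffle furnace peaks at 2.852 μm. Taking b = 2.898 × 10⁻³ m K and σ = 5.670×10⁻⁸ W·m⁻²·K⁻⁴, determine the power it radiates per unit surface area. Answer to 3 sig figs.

Wien's law: T = b/λ_max = 2.898×10⁻³/2.852×10⁻⁶ = 1016.13 K.
Then I = σT⁴ = 5.670×10⁻⁸×(1016.13)⁴ = 6.04×10⁴ W/m².

I ≈ 6.04×10⁴ W/m²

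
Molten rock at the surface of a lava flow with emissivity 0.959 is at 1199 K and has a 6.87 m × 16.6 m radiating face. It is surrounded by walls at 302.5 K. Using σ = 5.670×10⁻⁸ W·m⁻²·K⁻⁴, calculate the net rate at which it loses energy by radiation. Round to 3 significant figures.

Net loss ≈ 1.28×10⁷ W

Area A = 6.87 × 16.6 = 114.042 m².
Net radiated power P_net = εσA(T⁴ − T₀⁴) = 0.959×5.670×10⁻⁸×114.042×(1199⁴ − 302.5⁴).
T⁴ − T₀⁴ = 2.06670×10¹² − 8.37339×10⁹ = 2.05833×10¹² K⁴, so P_net = 1.28×10⁷ W.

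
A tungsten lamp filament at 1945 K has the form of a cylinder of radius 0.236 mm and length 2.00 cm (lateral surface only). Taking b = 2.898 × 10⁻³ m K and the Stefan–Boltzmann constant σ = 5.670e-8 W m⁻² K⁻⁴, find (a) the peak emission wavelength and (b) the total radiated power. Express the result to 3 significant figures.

λ_max ≈ 1.49×10³ nm; P ≈ 24.1 W

(a) λ_max = b/T = 2.898×10⁻³/1945 = 1.490×10⁻⁶ m = 1.49×10³ nm.
Lateral area A = 2πrL = 2π×2.36×10⁻⁴×0.0200 = 2.96566×10⁻⁵ m².
(b) P = σAT⁴ = 5.670×10⁻⁸×2.96566×10⁻⁵×(1945)⁴ = 24.1 W.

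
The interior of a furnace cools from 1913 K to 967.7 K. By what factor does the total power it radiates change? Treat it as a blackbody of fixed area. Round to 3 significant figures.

P₂/P₁ ≈ 0.0655

P ∝ T⁴, so P₂/P₁ = (T₂/T₁)⁴ = (967.7/1913)⁴ = (0.505855)⁴ = 0.0655.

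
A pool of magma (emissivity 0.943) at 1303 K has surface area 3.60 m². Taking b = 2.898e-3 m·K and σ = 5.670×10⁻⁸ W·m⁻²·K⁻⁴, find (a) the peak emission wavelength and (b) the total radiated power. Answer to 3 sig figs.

λ_max ≈ 2.22 μm; P ≈ 5.55×10⁵ W

(a) λ_max = b/T = 2.898×10⁻³/1303 = 2.224×10⁻⁶ m = 2.22 μm.
Area A = 3.60 m².
(b) P = εσAT⁴ = 0.943×5.670×10⁻⁸×3.60×(1303)⁴ = 5.55×10⁵ W.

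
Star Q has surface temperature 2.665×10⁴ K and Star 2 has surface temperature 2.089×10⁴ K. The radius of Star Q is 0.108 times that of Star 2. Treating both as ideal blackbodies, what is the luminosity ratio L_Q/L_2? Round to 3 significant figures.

L ∝ R²T⁴, so L_Q/L_2 = (R_Q/R_2)²(T_Q/T_2)⁴ = (0.108)² × (2.665×10⁴/2.089×10⁴)⁴ = 0.011664 × 2.64871 = 0.0309.

L_Q/L_2 ≈ 0.0309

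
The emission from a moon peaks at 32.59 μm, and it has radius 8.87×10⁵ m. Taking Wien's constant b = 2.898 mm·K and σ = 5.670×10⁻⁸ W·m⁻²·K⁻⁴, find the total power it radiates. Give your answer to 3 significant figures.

Wien's law: T = b/λ_max = 2.898×10⁻³/3.259×10⁻⁵ = 88.9230 K.
Surface area A = 4πR² = 4π(8.87×10⁵ m)² = 9.88683×10¹² m².
Then P = σAT⁴ = 5.670×10⁻⁸×9.88683×10¹²×(88.9230)⁴ = 3.51×10¹³ W.

P ≈ 3.51×10¹³ W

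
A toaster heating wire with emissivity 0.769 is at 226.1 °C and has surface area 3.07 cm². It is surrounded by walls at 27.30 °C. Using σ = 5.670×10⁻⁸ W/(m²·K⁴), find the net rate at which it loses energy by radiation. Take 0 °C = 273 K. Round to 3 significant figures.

Net loss ≈ 0.722 W

T = 226.1 °C + 273 = 499.1 K.
Surroundings: T = 27.30 °C + 273 = 300.30 K.
Area A = 3.07 cm² = 3.07×10⁻⁴ m².
Net radiated power P_net = εσA(T⁴ − T₀⁴) = 0.769×5.670×10⁻⁸×3.07×10⁻⁴×(499.1⁴ − 300.30⁴).
T⁴ − T₀⁴ = 6.20512×10¹⁰ − 8.13245×10⁹ = 5.39188×10¹⁰ K⁴, so P_net = 0.722 W.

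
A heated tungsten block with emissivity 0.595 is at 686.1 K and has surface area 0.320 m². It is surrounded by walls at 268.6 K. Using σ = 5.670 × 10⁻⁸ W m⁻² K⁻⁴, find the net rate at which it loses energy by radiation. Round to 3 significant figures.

Area A = 0.320 m².
Net radiated power P_net = εσA(T⁴ − T₀⁴) = 0.595×5.670×10⁻⁸×0.320×(686.1⁴ − 268.6⁴).
T⁴ − T₀⁴ = 2.21590×10¹¹ − 5.20504×10⁹ = 2.16385×10¹¹ K⁴, so P_net = 2.34×10³ W.

Net loss ≈ 2.34×10³ W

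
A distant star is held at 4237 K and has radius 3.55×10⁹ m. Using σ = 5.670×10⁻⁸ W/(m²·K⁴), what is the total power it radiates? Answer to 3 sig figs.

Surface area A = 4πR² = 4π(3.55×10⁹ m)² = 1.58368×10²⁰ m².
P = σAT⁴ = 5.670×10⁻⁸ × 1.58368×10²⁰ × (4237)⁴ = 2.89×10²⁷ W.

P ≈ 2.89×10²⁷ W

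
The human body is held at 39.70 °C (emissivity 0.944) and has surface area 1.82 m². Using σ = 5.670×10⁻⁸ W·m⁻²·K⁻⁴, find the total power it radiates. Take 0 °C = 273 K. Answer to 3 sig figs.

P ≈ 931 W

T = 39.70 °C + 273 = 312.70 K.
Area A = 1.82 m².
P = εσAT⁴ = 0.944 × 5.670×10⁻⁸ × 1.82 × (312.70)⁴ = 931 W.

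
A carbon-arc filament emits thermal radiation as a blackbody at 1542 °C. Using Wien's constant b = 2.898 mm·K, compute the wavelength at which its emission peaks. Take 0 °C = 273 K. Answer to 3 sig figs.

λ_max ≈ 1.60×10³ nm

T = 1542 °C + 273 = 1815 K.
Wien's displacement law: λ_max = b/T = (2.898×10⁻³ m·K)/(1815 K) = 1.597×10⁻⁶ m.
That is 1.60×10³ nm, in the infrared range.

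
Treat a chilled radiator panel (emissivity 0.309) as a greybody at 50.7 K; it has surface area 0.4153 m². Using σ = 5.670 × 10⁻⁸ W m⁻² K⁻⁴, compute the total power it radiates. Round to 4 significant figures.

Area A = 0.4153 m².
P = εσAT⁴ = 0.309 × 5.670×10⁻⁸ × 0.4153 × (50.7)⁴ = 0.04808 W.

P ≈ 0.04808 W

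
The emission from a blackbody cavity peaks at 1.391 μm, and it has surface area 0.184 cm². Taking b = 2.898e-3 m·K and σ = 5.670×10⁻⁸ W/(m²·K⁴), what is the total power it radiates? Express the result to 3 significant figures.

P ≈ 19.7 W

Wien's law: T = b/λ_max = 2.898×10⁻³/1.391×10⁻⁶ = 2083.39 K.
Area A = 0.184 cm² = 1.84×10⁻⁵ m².
Then P = σAT⁴ = 5.670×10⁻⁸×1.84×10⁻⁵×(2083.39)⁴ = 19.7 W.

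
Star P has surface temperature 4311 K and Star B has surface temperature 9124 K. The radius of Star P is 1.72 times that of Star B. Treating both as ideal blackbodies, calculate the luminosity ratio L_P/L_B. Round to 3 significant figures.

L ∝ R²T⁴, so L_P/L_B = (R_P/R_B)²(T_P/T_B)⁴ = (1.72)² × (4311/9124)⁴ = 2.9584 × 0.0498392 = 0.147.

L_P/L_B ≈ 0.147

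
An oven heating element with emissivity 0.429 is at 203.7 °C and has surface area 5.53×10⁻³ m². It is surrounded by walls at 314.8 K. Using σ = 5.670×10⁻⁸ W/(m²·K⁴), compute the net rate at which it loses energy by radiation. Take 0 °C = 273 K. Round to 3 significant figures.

Net loss ≈ 5.63 W

T = 203.7 °C + 273 = 476.7 K.
Area A = 5.53×10⁻³ m².
Net radiated power P_net = εσA(T⁴ − T₀⁴) = 0.429×5.670×10⁻⁸×5.53×10⁻³×(476.7⁴ − 314.8⁴).
T⁴ − T₀⁴ = 5.16393×10¹⁰ − 9.82062×10⁹ = 4.18187×10¹⁰ K⁴, so P_net = 5.63 W.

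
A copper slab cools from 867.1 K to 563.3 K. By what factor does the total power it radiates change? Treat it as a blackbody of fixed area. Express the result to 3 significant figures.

P ∝ T⁴, so P₂/P₁ = (T₂/T₁)⁴ = (563.3/867.1)⁴ = (0.649637)⁴ = 0.178.

P₂/P₁ ≈ 0.178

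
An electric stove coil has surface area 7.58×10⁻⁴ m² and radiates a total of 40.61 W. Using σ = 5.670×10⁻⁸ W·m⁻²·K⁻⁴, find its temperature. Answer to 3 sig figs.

T ≈ 986 K

Area A = 7.58×10⁻⁴ m².
P = σAT⁴ ⇒ T = (P/(σA))^(1/4) = (40.61/(5.670×10⁻⁸×7.58×10⁻⁴))^(1/4) = 986 K.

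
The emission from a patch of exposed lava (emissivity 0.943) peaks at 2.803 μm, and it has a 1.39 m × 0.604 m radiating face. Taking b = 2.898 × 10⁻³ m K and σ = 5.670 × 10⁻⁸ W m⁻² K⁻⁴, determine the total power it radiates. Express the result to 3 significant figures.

Wien's law: T = b/λ_max = 2.898×10⁻³/2.803×10⁻⁶ = 1033.89 K.
Area A = 1.39 × 0.604 = 0.83956 m².
Then P = εσAT⁴ = 0.943×5.670×10⁻⁸×0.83956×(1033.89)⁴ = 5.13×10⁴ W.

P ≈ 5.13×10⁴ W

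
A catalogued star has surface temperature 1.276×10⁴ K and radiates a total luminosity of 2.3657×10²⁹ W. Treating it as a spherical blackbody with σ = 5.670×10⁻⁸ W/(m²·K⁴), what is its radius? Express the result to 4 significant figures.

R ≈ 3.539×10⁹ m

L = 4πR²σT⁴ ⇒ R = √(L/(4πσT⁴)).
σT⁴ = 1.50309×10⁹ W/m², so R = √(2.3657×10²⁹/(4π×1.50309×10⁹)) = 3.539×10⁹ m.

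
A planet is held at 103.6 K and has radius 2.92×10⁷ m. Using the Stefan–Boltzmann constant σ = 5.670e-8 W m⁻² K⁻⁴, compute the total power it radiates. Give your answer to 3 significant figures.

Surface area A = 4πR² = 4π(2.92×10⁷ m)² = 1.07146×10¹⁶ m².
P = σAT⁴ = 5.670×10⁻⁸ × 1.07146×10¹⁶ × (103.6)⁴ = 7.00×10¹⁶ W.

P ≈ 7.00×10¹⁶ W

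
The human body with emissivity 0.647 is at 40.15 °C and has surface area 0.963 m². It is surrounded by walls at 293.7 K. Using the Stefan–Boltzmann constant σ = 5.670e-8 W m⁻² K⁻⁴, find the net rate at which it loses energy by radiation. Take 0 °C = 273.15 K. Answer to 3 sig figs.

Net loss ≈ 77.5 W

T = 40.15 °C + 273.15 = 313.30 K.
Area A = 0.963 m².
Net radiated power P_net = εσA(T⁴ − T₀⁴) = 0.647×5.670×10⁻⁸×0.963×(313.30⁴ − 293.7⁴).
T⁴ − T₀⁴ = 9.63478×10⁹ − 7.44073×10⁹ = 2.19405×10⁹ K⁴, so P_net = 77.5 W.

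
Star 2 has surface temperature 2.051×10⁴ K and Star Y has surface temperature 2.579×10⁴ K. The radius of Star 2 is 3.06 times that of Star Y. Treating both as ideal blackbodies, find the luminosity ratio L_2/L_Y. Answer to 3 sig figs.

L_2/L_Y ≈ 3.75

L ∝ R²T⁴, so L_2/L_Y = (R_2/R_Y)²(T_2/T_Y)⁴ = (3.06)² × (2.051×10⁴/2.579×10⁴)⁴ = 9.3636 × 0.399997 = 3.75.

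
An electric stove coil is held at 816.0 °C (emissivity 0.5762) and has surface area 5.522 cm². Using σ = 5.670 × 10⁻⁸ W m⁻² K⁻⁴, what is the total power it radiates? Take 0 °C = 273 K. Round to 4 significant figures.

T = 816.0 °C + 273 = 1089.0 K.
Area A = 5.522 cm² = 5.522×10⁻⁴ m².
P = εσAT⁴ = 0.5762 × 5.670×10⁻⁸ × 5.522×10⁻⁴ × (1089.0)⁴ = 25.37 W.

P ≈ 25.37 W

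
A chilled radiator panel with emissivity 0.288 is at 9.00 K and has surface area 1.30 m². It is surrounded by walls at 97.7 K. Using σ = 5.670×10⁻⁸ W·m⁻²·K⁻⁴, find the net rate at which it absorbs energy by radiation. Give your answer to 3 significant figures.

Net gain ≈ 1.93 W

Area A = 1.30 m².
Net radiated power P_net = εσA(T⁴ − T₀⁴) = 0.288×5.670×10⁻⁸×1.30×(9.00⁴ − 97.7⁴).
T⁴ − T₀⁴ = 6561.00 − 9.11126×10⁷ = -9.11060×10⁷ K⁴, so P_net = -1.93 W — negative, meaning a net gain of 1.93 W.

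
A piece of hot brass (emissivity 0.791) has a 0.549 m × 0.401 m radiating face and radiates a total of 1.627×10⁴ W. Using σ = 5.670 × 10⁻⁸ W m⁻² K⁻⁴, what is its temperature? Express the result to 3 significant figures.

Area A = 0.549 × 0.401 = 0.220149 m².
P = εσAT⁴ ⇒ T = (P/(εσA))^(1/4) = (1.627×10⁴/(0.791×5.670×10⁻⁸×0.220149))^(1/4) = 1.13×10³ K.

T ≈ 1.13×10³ K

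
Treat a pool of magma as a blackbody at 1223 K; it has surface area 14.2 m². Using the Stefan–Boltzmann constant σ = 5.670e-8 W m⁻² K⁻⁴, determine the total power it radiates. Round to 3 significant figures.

Area A = 14.2 m².
P = σAT⁴ = 5.670×10⁻⁸ × 14.2 × (1223)⁴ = 1.80×10⁶ W.

P ≈ 1.80×10⁶ W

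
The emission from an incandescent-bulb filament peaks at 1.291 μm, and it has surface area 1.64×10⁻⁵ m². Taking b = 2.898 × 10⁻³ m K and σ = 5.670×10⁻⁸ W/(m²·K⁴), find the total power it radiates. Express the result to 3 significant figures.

P ≈ 23.6 W

Wien's law: T = b/λ_max = 2.898×10⁻³/1.291×10⁻⁶ = 2244.77 K.
Area A = 1.64×10⁻⁵ m².
Then P = σAT⁴ = 5.670×10⁻⁸×1.64×10⁻⁵×(2244.77)⁴ = 23.6 W.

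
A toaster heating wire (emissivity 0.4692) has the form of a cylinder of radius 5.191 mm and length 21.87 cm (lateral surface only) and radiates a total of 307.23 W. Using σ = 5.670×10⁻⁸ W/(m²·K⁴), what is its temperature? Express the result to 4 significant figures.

Lateral area A = 2πrL = 2π×5.191×10⁻³×0.2187 = 7.13312×10⁻³ m².
P = εσAT⁴ ⇒ T = (P/(εσA))^(1/4) = (307.23/(0.4692×5.670×10⁻⁸×7.13312×10⁻³))^(1/4) = 1128 K.

T ≈ 1128 K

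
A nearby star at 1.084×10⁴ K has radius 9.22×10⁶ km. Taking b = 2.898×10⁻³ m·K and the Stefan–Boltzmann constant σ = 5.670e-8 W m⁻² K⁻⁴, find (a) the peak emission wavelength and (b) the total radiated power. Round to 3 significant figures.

λ_max ≈ 267 nm; P ≈ 8.36×10²⁹ W

(a) λ_max = b/T = 2.898×10⁻³/1.084×10⁴ = 2.673×10⁻⁷ m = 267 nm.
Surface area A = 4πR² = 4π(9.22×10⁹ m)² = 1.06825×10²¹ m².
(b) P = σAT⁴ = 5.670×10⁻⁸×1.06825×10²¹×(1.084×10⁴)⁴ = 8.36×10²⁹ W.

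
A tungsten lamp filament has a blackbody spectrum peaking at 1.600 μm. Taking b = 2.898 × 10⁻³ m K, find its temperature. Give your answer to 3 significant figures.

Wien's law gives T = b/λ_max = (2.898×10⁻³ m·K)/(1.600×10⁻⁶ m) = 1.81×10³ K.

T ≈ 1.81×10³ K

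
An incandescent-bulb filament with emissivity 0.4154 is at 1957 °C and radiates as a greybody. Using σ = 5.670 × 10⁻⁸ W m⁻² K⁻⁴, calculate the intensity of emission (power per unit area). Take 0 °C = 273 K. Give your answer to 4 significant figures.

T = 1957 °C + 273 = 2230 K.
Stefan–Boltzmann: I = εσT⁴ = 0.4154 × 5.670×10⁻⁸ × (2230)⁴ = 5.825×10⁵ W/m².

I ≈ 5.825×10⁵ W/m²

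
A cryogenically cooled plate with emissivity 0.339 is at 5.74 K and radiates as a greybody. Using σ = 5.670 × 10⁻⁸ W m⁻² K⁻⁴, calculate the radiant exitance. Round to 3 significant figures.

I ≈ 2.09×10⁻⁵ W/m²

Stefan–Boltzmann: I = εσT⁴ = 0.339 × 5.670×10⁻⁸ × (5.74)⁴ = 2.09×10⁻⁵ W/m².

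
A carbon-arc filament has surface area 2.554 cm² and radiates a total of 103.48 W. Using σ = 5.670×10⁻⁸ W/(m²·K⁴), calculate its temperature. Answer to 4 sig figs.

T ≈ 1635 K

Area A = 2.554 cm² = 2.554×10⁻⁴ m².
P = σAT⁴ ⇒ T = (P/(σA))^(1/4) = (103.48/(5.670×10⁻⁸×2.554×10⁻⁴))^(1/4) = 1635 K.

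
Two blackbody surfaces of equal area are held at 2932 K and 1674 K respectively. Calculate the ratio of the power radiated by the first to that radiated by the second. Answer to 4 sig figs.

P₁/P₂ ≈ 9.411

With equal areas, P₁/P₂ = (T₁/T₂)⁴ = (2932/1674)⁴ = 9.411.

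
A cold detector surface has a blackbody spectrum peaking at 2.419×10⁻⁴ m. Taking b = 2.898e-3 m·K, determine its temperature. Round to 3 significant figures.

T ≈ 12.0 K

Wien's law gives T = b/λ_max = (2.898×10⁻³ m·K)/(2.419×10⁻⁴ m) = 12.0 K.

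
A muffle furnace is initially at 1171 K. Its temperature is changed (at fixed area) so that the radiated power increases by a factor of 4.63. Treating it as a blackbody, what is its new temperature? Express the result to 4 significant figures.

T₂ ≈ 1718 K

P ∝ T⁴, so T₂/T₁ = (P₂/P₁)^(1/4) = (4.63)^(1/4) = 1.46688.
T₂ = 1171 × 1.46688 = 1718 K.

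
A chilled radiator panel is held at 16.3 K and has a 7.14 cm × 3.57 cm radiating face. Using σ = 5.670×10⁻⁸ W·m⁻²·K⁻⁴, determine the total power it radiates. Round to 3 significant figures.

Area A = 0.0714 × 0.0357 = 2.54898×10⁻³ m².
P = σAT⁴ = 5.670×10⁻⁸ × 2.54898×10⁻³ × (16.3)⁴ = 1.02×10⁻⁵ W.

P ≈ 1.02×10⁻⁵ W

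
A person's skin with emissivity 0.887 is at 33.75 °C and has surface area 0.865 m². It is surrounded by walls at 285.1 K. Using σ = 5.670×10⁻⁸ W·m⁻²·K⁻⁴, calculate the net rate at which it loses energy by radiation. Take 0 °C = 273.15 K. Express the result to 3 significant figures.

T = 33.75 °C + 273.15 = 306.90 K.
Area A = 0.865 m².
Net radiated power P_net = εσA(T⁴ − T₀⁴) = 0.887×5.670×10⁻⁸×0.865×(306.90⁴ − 285.1⁴).
T⁴ − T₀⁴ = 8.87131×10⁹ − 6.60677×10⁹ = 2.26454×10⁹ K⁴, so P_net = 98.5 W.

Net loss ≈ 98.5 W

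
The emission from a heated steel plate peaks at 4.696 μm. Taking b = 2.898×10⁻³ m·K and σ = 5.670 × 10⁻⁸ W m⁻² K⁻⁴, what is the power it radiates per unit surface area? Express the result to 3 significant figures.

I ≈ 8.22×10³ W/m²

Wien's law: T = b/λ_max = 2.898×10⁻³/4.696×10⁻⁶ = 617.121 K.
Then I = σT⁴ = 5.670×10⁻⁸×(617.121)⁴ = 8.22×10³ W/m².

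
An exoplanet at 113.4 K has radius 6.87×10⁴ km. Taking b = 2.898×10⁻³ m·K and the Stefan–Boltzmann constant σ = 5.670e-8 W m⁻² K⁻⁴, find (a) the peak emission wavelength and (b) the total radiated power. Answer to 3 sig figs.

λ_max ≈ 25.6 μm; P ≈ 5.56×10¹⁷ W

(a) λ_max = b/T = 2.898×10⁻³/113.4 = 2.556×10⁻⁵ m = 25.6 μm.
Surface area A = 4πR² = 4π(6.87×10⁷ m)² = 5.93094×10¹⁶ m².
(b) P = σAT⁴ = 5.670×10⁻⁸×5.93094×10¹⁶×(113.4)⁴ = 5.56×10¹⁷ W.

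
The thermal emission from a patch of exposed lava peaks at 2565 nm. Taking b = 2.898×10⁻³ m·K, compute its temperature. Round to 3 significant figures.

T ≈ 1.13×10³ K

Wien's law gives T = b/λ_max = (2.898×10⁻³ m·K)/(2.565×10⁻⁶ m) = 1.13×10³ K.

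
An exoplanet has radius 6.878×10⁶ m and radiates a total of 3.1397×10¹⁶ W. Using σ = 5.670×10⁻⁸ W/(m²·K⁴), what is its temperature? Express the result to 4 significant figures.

T ≈ 174.7 K

Surface area A = 4πR² = 4π(6.878×10⁶ m)² = 5.94476×10¹⁴ m².
P = σAT⁴ ⇒ T = (P/(σA))^(1/4) = (3.1397×10¹⁶/(5.670×10⁻⁸×5.94476×10¹⁴))^(1/4) = 174.7 K.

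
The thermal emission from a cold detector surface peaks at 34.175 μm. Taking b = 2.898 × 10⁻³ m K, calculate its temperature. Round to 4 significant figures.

Wien's law gives T = b/λ_max = (2.898×10⁻³ m·K)/(3.4175×10⁻⁵ m) = 84.80 K.

T ≈ 84.80 K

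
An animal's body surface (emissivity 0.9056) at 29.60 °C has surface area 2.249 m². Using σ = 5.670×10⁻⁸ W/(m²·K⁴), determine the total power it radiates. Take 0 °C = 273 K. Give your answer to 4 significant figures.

P ≈ 968.2 W

T = 29.60 °C + 273 = 302.60 K.
Area A = 2.249 m².
P = εσAT⁴ = 0.9056 × 5.670×10⁻⁸ × 2.249 × (302.60)⁴ = 968.2 W.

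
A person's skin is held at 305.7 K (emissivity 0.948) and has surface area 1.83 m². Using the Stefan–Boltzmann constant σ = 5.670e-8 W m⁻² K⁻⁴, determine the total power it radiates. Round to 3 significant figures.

P ≈ 859 W

Area A = 1.83 m².
P = εσAT⁴ = 0.948 × 5.670×10⁻⁸ × 1.83 × (305.7)⁴ = 859 W.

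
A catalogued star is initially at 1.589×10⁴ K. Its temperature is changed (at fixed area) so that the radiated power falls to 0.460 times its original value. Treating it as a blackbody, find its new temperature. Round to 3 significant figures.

P ∝ T⁴, so T₂/T₁ = (P₂/P₁)^(1/4) = (0.460)^(1/4) = 0.823549.
T₂ = 1.589×10⁴ × 0.823549 = 1.31×10⁴ K.

T₂ ≈ 1.31×10⁴ K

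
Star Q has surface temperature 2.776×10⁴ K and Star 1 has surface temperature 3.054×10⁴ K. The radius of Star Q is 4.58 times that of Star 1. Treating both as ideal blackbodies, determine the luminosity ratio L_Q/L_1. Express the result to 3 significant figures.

L ∝ R²T⁴, so L_Q/L_1 = (R_Q/R_1)²(T_Q/T_1)⁴ = (4.58)² × (2.776×10⁴/3.054×10⁴)⁴ = 20.9764 × 0.682656 = 14.3.

L_Q/L_1 ≈ 14.3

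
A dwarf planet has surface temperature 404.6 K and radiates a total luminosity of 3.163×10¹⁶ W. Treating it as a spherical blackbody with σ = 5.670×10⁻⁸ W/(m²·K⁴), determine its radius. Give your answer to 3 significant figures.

R ≈ 1.29×10⁶ m

L = 4πR²σT⁴ ⇒ R = √(L/(4πσT⁴)).
σT⁴ = 1519.45 W/m², so R = √(3.163×10¹⁶/(4π×1519.45)) = 1.29×10⁶ m.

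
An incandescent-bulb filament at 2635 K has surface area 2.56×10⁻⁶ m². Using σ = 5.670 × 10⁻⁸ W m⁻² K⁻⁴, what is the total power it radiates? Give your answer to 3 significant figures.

P ≈ 7.00 W

Area A = 2.56×10⁻⁶ m².
P = σAT⁴ = 5.670×10⁻⁸ × 2.56×10⁻⁶ × (2635)⁴ = 7.00 W.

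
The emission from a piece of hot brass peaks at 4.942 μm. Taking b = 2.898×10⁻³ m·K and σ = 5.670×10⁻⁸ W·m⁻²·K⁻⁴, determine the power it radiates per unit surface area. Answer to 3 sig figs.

Wien's law: T = b/λ_max = 2.898×10⁻³/4.942×10⁻⁶ = 586.402 K.
Then I = σT⁴ = 5.670×10⁻⁸×(586.402)⁴ = 6.70×10³ W/m².

I ≈ 6.70×10³ W/m²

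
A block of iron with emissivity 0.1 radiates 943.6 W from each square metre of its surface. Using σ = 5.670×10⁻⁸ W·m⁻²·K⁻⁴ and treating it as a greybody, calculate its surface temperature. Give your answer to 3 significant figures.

T ≈ 639 K

I = εσT⁴, so T = (I/εσ)^(1/4) = (943.6/(0.1×5.670×10⁻⁸))^(1/4) = 639 K.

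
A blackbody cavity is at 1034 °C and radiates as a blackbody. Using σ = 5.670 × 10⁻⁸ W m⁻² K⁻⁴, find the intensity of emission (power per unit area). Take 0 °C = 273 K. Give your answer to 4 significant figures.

T = 1034 °C + 273 = 1307 K.
Stefan–Boltzmann: I = σT⁴ = 5.670×10⁻⁸ × (1307)⁴ = 1.655×10⁵ W/m².

I ≈ 1.655×10⁵ W/m²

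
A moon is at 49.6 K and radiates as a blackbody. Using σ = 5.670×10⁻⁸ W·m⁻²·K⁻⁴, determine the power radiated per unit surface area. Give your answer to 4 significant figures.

I ≈ 0.3432 W/m²

Stefan–Boltzmann: I = σT⁴ = 5.670×10⁻⁸ × (49.6)⁴ = 0.3432 W/m².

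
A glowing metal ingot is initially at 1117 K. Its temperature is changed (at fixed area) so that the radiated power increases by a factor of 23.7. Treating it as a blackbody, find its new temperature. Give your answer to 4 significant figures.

P ∝ T⁴, so T₂/T₁ = (P₂/P₁)^(1/4) = (23.7)^(1/4) = 2.20641.
T₂ = 1117 × 2.20641 = 2465 K.

T₂ ≈ 2465 K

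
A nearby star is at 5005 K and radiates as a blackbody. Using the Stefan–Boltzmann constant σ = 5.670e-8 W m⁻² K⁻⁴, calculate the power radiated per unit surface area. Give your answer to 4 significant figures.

I ≈ 3.558×10⁷ W/m²

Stefan–Boltzmann: I = σT⁴ = 5.670×10⁻⁸ × (5005)⁴ = 3.558×10⁷ W/m².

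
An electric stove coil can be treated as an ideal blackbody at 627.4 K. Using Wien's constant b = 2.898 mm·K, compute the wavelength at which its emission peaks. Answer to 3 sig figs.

Wien's displacement law: λ_max = b/T = (2.898×10⁻³ m·K)/(627.4 K) = 4.619×10⁻⁶ m.
That is 4.62 μm, in the infrared range.

λ_max ≈ 4.62 μm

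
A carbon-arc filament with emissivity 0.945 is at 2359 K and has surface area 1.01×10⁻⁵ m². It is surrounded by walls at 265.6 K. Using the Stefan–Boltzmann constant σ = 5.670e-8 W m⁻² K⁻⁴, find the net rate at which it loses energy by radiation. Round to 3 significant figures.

Area A = 1.01×10⁻⁵ m².
Net radiated power P_net = εσA(T⁴ − T₀⁴) = 0.945×5.670×10⁻⁸×1.01×10⁻⁵×(2359⁴ − 265.6⁴).
T⁴ − T₀⁴ = 3.09679×10¹³ − 4.97637×10⁹ = 3.09629×10¹³ K⁴, so P_net = 16.8 W.

Net loss ≈ 16.8 W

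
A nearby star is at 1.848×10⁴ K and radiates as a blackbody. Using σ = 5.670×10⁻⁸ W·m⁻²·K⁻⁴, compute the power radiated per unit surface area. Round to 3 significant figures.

I ≈ 6.61×10⁹ W/m²

Stefan–Boltzmann: I = σT⁴ = 5.670×10⁻⁸ × (1.848×10⁴)⁴ = 6.61×10⁹ W/m².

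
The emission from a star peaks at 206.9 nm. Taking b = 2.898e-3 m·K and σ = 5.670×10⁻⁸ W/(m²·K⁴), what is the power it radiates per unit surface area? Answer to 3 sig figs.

I ≈ 2.18×10⁹ W/m²

Wien's law: T = b/λ_max = 2.898×10⁻³/2.069×10⁻⁷ = 14006.8 K.
Then I = σT⁴ = 5.670×10⁻⁸×(14006.8)⁴ = 2.18×10⁹ W/m².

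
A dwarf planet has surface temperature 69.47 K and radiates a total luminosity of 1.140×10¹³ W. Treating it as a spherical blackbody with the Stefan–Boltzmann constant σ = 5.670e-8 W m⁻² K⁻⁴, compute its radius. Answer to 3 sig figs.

R ≈ 8.29×10⁵ m

L = 4πR²σT⁴ ⇒ R = √(L/(4πσT⁴)).
σT⁴ = 1.32060 W/m², so R = √(1.140×10¹³/(4π×1.32060)) = 8.29×10⁵ m.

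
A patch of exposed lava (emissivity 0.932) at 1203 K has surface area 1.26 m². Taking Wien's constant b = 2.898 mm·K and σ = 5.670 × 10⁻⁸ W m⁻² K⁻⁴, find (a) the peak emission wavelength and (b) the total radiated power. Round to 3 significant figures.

λ_max ≈ 2.41×10³ nm; P ≈ 1.39×10⁵ W

(a) λ_max = b/T = 2.898×10⁻³/1203 = 2.409×10⁻⁶ m = 2.41×10³ nm.
Area A = 1.26 m².
(b) P = εσAT⁴ = 0.932×5.670×10⁻⁸×1.26×(1203)⁴ = 1.39×10⁵ W.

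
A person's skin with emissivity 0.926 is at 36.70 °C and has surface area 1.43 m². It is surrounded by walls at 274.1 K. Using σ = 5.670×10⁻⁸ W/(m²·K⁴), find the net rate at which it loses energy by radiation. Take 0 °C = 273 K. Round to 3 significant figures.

T = 36.70 °C + 273 = 309.70 K.
Area A = 1.43 m².
Net radiated power P_net = εσA(T⁴ − T₀⁴) = 0.926×5.670×10⁻⁸×1.43×(309.70⁴ − 274.1⁴).
T⁴ − T₀⁴ = 9.19951×10⁹ − 5.64464×10⁹ = 3.55487×10⁹ K⁴, so P_net = 267 W.

Net loss ≈ 267 W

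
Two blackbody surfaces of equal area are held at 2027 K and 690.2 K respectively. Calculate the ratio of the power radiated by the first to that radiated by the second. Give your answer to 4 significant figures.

P₁/P₂ ≈ 74.39

With equal areas, P₁/P₂ = (T₁/T₂)⁴ = (2027/690.2)⁴ = 74.39.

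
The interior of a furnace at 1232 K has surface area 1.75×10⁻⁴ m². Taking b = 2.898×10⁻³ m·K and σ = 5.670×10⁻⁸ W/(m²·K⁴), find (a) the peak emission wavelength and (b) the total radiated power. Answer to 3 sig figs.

(a) λ_max = b/T = 2.898×10⁻³/1232 = 2.352×10⁻⁶ m = 2.35 μm.
Area A = 1.75×10⁻⁴ m².
(b) P = σAT⁴ = 5.670×10⁻⁸×1.75×10⁻⁴×(1232)⁴ = 22.9 W.

λ_max ≈ 2.35 μm; P ≈ 22.9 W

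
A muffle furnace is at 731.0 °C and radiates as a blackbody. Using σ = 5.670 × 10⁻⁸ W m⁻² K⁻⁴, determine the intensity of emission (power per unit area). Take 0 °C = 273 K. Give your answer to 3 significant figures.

I ≈ 5.76×10⁴ W/m²

T = 731.0 °C + 273 = 1004.0 K.
Stefan–Boltzmann: I = σT⁴ = 5.670×10⁻⁸ × (1004.0)⁴ = 5.76×10⁴ W/m².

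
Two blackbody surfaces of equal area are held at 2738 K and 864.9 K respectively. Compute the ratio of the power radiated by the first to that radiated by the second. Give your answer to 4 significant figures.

P₁/P₂ ≈ 100.4

With equal areas, P₁/P₂ = (T₁/T₂)⁴ = (2738/864.9)⁴ = 100.4.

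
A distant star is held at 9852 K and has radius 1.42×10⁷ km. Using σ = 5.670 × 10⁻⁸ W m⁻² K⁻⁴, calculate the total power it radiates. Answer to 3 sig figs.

P ≈ 1.35×10³⁰ W

Surface area A = 4πR² = 4π(1.42×10¹⁰ m)² = 2.53388×10²¹ m².
P = σAT⁴ = 5.670×10⁻⁸ × 2.53388×10²¹ × (9852)⁴ = 1.35×10³⁰ W.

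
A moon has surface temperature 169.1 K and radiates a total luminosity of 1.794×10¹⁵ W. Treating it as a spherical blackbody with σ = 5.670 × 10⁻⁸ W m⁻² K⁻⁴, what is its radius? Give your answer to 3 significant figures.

L = 4πR²σT⁴ ⇒ R = √(L/(4πσT⁴)).
σT⁴ = 46.3615 W/m², so R = √(1.794×10¹⁵/(4π×46.3615)) = 1.75×10⁶ m.

R ≈ 1.75×10⁶ m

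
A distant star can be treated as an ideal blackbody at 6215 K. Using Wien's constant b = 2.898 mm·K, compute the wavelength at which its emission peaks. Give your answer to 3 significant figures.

Wien's displacement law: λ_max = b/T = (2.898×10⁻³ m·K)/(6215 K) = 4.663×10⁻⁷ m.
That is 0.466 μm, in the visible range.

λ_max ≈ 0.466 μm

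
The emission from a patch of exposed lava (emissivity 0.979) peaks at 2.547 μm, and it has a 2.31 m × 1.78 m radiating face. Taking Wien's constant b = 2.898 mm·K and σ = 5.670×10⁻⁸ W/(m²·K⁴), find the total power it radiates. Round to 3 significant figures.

P ≈ 3.83×10⁵ W

Wien's law: T = b/λ_max = 2.898×10⁻³/2.547×10⁻⁶ = 1137.81 K.
Area A = 2.31 × 1.78 = 4.1118 m².
Then P = εσAT⁴ = 0.979×5.670×10⁻⁸×4.1118×(1137.81)⁴ = 3.83×10⁵ W.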